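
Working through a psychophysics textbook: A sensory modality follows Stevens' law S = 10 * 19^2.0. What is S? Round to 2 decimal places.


S = 10 * 19^2.0
19^2.0 = 361.0
S = 10 * 361.0
= 3610.00


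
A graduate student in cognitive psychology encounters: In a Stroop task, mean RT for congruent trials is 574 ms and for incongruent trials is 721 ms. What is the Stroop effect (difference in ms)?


Stroop effect = RT(incongruent) - RT(congruent)
= 721 - 574
= 147 ms


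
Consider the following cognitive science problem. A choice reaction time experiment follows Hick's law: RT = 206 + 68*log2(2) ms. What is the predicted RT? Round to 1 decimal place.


RT = 206 + 68 * log2(2)
log2(2) = 1.0
RT = 206 + 68 * 1.0
= 206 + 68.0
= 274.0 ms


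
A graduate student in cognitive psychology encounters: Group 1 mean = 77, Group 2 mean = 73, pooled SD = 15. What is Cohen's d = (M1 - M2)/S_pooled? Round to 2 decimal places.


Cohen's d = (M1 - M2) / S_pooled
= (77 - 73) / 15
= 4 / 15
= 0.27


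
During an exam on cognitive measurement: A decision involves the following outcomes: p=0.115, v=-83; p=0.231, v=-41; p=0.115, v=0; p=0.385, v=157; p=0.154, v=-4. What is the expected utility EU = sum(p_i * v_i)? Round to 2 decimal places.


EU = sum(p_i * v_i)
0.115 * -83 = -9.545
0.231 * -41 = -9.471
0.115 * 0 = 0.0
0.385 * 157 = 60.445
0.154 * -4 = -0.616
EU = -9.545 + -9.471 + 0.0 + 60.445 + -0.616
= 40.81


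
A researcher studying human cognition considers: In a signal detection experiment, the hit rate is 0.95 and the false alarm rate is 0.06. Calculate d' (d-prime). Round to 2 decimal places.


d' = z(HR) - z(FAR)
z(0.95) = 1.6449
z(0.06) = -1.5548
d' = 1.6449 - -1.5548
= 3.20


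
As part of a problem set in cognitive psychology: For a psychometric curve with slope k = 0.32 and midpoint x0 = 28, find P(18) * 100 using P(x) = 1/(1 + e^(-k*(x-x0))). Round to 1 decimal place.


P(x) = 1/(1 + e^(-0.32*(18 - 28)))
Exponent = -0.32 * -10 = 3.2
e^(3.2) = 24.53253
P = 1/(1 + 24.53253) = 0.039166
Percentage = 3.9


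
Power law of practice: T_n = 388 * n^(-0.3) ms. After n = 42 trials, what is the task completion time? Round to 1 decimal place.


T_n = 388 * 42^(-0.3)
42^(-0.3) = 0.325856
T_n = 388 * 0.325856
= 126.4 ms


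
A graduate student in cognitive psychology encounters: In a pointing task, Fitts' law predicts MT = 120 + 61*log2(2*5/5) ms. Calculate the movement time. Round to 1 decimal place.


MT = 120 + 61 * log2(2*5/5)
2D/W = 2.0
log2(2.0) = 1.0
MT = 120 + 61 * 1.0
= 181.0 ms


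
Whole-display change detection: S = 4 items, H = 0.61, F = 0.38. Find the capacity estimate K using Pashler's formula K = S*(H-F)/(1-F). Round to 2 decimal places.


K = S * (H - F) / (1 - F)
H - F = 0.23
1 - F = 0.62
K = 4 * 0.23 / 0.62
= 1.48


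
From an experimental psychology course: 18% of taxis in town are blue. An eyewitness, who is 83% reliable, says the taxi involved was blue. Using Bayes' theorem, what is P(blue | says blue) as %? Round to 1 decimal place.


P(blue | says blue) = P(says blue | blue)*P(blue) / [P(says blue | blue)*P(blue) + P(says blue | not blue)*P(not blue)]
Numerator = 0.83 * 0.18 = 0.1494
False identification = 0.17 * 0.82 = 0.1394
P = 0.1494 / (0.1494 + 0.1394)
= 0.1494 / 0.2888
As percentage = 51.7


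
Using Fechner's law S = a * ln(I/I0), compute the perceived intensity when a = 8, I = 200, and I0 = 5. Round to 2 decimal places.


S = 8 * ln(200/5)
I/I0 = 40.0
ln(40.0) = 3.6889
S = 8 * 3.6889
= 29.51


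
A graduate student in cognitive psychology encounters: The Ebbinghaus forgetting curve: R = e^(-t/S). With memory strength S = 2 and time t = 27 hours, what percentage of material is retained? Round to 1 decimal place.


R = e^(-t/S)
-t/S = -27/2 = -13.5
R = e^(-13.5) = 1e-06
Percentage = 1e-06 * 100
= 0.0


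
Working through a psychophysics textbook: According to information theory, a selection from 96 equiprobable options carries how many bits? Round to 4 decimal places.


H = log2(n)
H = log2(96)
= 6.5850


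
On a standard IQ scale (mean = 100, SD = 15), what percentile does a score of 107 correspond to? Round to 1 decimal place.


z = (IQ - mean) / SD
z = (107 - 100) / 15 = 0.4667
Percentile = Phi(0.4667) * 100
Phi(0.4667) = 0.679643
= 68.0


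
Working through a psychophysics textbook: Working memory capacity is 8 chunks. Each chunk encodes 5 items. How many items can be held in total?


Total items = chunks * items_per_chunk
= 8 * 5
= 40


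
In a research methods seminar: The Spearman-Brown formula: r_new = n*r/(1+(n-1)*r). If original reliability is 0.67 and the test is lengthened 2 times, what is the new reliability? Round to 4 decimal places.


r_new = n*r / (1 + (n-1)*r)
Numerator = 2 * 0.67 = 1.34
Denominator = 1 + 1 * 0.67 = 1.67
r_new = 1.34 / 1.67
= 0.8024


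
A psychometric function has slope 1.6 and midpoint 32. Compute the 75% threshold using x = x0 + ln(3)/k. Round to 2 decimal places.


At P = 0.75: 0.75 = 1/(1 + e^(-k*(x-x0)))
Solving: e^(-k*(x-x0)) = 1/3
x = x0 + ln(3)/k
ln(3) = 1.0986
x = 32 + 1.0986/1.6
= 32 + 0.6866
= 32.69


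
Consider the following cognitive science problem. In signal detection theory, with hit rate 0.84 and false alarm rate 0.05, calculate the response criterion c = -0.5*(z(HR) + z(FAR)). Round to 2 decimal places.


c = -0.5 * (z(HR) + z(FAR))
z(0.84) = 0.9945
z(0.05) = -1.6449
c = -0.5 * (0.9945 + -1.6449)
= -0.5 * -0.6504
= 0.33


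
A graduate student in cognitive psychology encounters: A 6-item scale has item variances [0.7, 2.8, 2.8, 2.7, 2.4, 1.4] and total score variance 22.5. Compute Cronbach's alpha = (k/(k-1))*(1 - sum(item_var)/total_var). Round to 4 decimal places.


alpha = (k/(k-1)) * (1 - sum(s_i^2)/s_total^2)
sum(item variances) = 12.8
k/(k-1) = 6/5 = 1.2
1 - 12.8/22.5 = 1 - 0.568889 = 0.431111
alpha = 1.2 * 0.431111
= 0.5173


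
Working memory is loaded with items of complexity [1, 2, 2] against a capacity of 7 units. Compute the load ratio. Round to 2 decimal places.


Total complexity = 1 + 2 + 2 = 5
Load = total / capacity = 5 / 7
= 0.71


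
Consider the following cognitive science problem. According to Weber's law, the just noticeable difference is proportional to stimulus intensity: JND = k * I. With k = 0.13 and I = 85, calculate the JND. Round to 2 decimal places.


JND = k * I
JND = 0.13 * 85
= 11.05


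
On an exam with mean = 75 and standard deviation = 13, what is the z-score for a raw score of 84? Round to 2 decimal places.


z = (X - mu) / sigma
= (84 - 75) / 13
= 9 / 13
= 0.69


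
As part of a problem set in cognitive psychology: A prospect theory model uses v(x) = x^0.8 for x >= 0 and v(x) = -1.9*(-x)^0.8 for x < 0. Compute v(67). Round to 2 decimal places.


Since x = 67 >= 0, use v(x) = x^0.8
67^0.8 = 28.8975
v(67) = 28.90


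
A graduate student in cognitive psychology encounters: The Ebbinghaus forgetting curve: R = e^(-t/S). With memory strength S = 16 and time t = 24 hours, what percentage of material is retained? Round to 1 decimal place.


R = e^(-t/S)
-t/S = -24/16 = -1.5
R = e^(-1.5) = 0.22313
Percentage = 0.22313 * 100
= 22.3


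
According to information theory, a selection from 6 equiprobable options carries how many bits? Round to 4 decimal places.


H = log2(n)
H = log2(6)
= 2.5850


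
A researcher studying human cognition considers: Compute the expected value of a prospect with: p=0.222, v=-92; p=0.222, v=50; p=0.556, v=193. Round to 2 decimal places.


EU = sum(p_i * v_i)
0.222 * -92 = -20.424
0.222 * 50 = 11.1
0.556 * 193 = 107.308
EU = -20.424 + 11.1 + 107.308
= 97.98


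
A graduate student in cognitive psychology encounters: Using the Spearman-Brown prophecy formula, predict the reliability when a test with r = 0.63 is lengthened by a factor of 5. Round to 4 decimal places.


r_new = n*r / (1 + (n-1)*r)
Numerator = 5 * 0.63 = 3.15
Denominator = 1 + 4 * 0.63 = 3.52
r_new = 3.15 / 3.52
= 0.8949


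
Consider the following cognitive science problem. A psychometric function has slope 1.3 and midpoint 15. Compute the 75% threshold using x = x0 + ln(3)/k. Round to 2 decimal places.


At P = 0.75: 0.75 = 1/(1 + e^(-k*(x-x0)))
Solving: e^(-k*(x-x0)) = 1/3
x = x0 + ln(3)/k
ln(3) = 1.0986
x = 15 + 1.0986/1.3
= 15 + 0.8451
= 15.85


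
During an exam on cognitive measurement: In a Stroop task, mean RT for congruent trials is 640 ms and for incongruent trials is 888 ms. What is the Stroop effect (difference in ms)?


Stroop effect = RT(incongruent) - RT(congruent)
= 888 - 640
= 248 ms


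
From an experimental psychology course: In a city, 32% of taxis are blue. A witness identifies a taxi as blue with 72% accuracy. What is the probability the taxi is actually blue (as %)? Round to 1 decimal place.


P(blue | says blue) = P(says blue | blue)*P(blue) / [P(says blue | blue)*P(blue) + P(says blue | not blue)*P(not blue)]
Numerator = 0.72 * 0.32 = 0.2304
False identification = 0.28 * 0.68 = 0.1904
P = 0.2304 / (0.2304 + 0.1904)
= 0.2304 / 0.4208
As percentage = 54.8


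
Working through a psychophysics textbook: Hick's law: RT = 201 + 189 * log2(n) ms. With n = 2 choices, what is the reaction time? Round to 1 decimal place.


RT = 201 + 189 * log2(2)
log2(2) = 1.0
RT = 201 + 189 * 1.0
= 201 + 189.0
= 390.0 ms


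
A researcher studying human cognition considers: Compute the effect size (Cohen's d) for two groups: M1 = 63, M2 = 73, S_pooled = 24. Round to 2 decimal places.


Cohen's d = (M1 - M2) / S_pooled
= (63 - 73) / 24
= -10 / 24
= -0.42


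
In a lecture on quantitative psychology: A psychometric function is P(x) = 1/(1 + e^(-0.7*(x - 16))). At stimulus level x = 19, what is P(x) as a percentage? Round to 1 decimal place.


P(x) = 1/(1 + e^(-0.7*(19 - 16)))
Exponent = -0.7 * 3 = -2.1
e^(-2.1) = 0.122456
P = 1/(1 + 0.122456) = 0.890904
Percentage = 89.1


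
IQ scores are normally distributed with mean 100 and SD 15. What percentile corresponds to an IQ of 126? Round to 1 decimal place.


z = (IQ - mean) / SD
z = (126 - 100) / 15 = 1.7333
Percentile = Phi(1.7333) * 100
Phi(1.7333) = 0.958479
= 95.8


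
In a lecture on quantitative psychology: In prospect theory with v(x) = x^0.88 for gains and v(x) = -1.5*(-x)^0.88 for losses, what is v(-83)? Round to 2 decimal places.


Since x = -83 < 0, use v(x) = -lambda*(-x)^alpha
(-x) = 83
83^0.88 = 48.8415
v(-83) = -1.5 * 48.8415
= -73.26


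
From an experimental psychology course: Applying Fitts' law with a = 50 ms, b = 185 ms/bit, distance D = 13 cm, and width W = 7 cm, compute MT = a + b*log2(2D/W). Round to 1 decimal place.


MT = 50 + 185 * log2(2*13/7)
2D/W = 3.714286
log2(3.714286) = 1.8931
MT = 50 + 185 * 1.8931
= 400.2 ms


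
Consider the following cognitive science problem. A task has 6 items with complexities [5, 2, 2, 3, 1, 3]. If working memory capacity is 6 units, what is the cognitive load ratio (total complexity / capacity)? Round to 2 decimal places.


Total complexity = 5 + 2 + 2 + 3 + 1 + 3 = 16
Load = total / capacity = 16 / 6
= 2.67


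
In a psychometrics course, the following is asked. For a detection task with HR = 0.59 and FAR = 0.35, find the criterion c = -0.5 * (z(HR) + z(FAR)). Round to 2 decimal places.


c = -0.5 * (z(HR) + z(FAR))
z(0.59) = 0.2275
z(0.35) = -0.3853
c = -0.5 * (0.2275 + -0.3853)
= -0.5 * -0.1578
= 0.08


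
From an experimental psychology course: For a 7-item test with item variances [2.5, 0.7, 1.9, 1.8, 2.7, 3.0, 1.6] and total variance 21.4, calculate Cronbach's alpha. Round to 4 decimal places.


alpha = (k/(k-1)) * (1 - sum(s_i^2)/s_total^2)
sum(item variances) = 14.2
k/(k-1) = 7/6 = 1.166667
1 - 14.2/21.4 = 1 - 0.663551 = 0.336449
alpha = 1.166667 * 0.336449
= 0.3925


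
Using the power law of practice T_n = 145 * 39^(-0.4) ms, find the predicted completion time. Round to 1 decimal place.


T_n = 145 * 39^(-0.4)
39^(-0.4) = 0.23098
T_n = 145 * 0.23098
= 33.5 ms


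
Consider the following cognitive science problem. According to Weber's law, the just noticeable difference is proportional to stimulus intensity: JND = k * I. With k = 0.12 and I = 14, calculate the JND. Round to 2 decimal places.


JND = k * I
JND = 0.12 * 14
= 1.68


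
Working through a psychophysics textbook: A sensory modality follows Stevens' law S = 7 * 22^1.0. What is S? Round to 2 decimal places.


S = 7 * 22^1.0
22^1.0 = 22.0
S = 7 * 22.0
= 154.00


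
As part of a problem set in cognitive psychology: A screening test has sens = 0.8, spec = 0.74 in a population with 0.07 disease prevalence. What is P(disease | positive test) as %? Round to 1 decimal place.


PPV = (sens * prev) / (sens * prev + (1-spec) * (1-prev))
Numerator = 0.8 * 0.07 = 0.056
P(positive and no disease) = (1 - spec) * (1 - prev) = (1 - 0.74) * (1 - 0.07) = 0.2418
Denominator = 0.056 + 0.2418 = 0.2978
PPV = 0.056 / 0.2978 = 0.188046
As percentage = 18.8


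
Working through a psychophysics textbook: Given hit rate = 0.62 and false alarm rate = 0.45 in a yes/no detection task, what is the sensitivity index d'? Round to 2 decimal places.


d' = z(HR) - z(FAR)
z(0.62) = 0.3055
z(0.45) = -0.1257
d' = 0.3055 - -0.1257
= 0.43


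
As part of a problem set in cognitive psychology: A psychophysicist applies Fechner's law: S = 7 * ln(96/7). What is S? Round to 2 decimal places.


S = 7 * ln(96/7)
I/I0 = 13.714286
ln(13.714286) = 2.6184
S = 7 * 2.6184
= 18.33


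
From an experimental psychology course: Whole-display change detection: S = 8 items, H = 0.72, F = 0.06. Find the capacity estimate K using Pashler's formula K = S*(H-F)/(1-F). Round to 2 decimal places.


K = S * (H - F) / (1 - F)
H - F = 0.66
1 - F = 0.94
K = 8 * 0.66 / 0.94
= 5.62


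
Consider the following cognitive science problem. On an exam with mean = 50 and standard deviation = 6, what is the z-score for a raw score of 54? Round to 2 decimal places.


z = (X - mu) / sigma
= (54 - 50) / 6
= 4 / 6
= 0.67


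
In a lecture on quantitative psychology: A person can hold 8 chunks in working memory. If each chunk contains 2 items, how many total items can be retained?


Total items = chunks * items_per_chunk
= 8 * 2
= 16


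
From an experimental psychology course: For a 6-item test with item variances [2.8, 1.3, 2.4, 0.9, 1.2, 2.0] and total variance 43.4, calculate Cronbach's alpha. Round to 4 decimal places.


alpha = (k/(k-1)) * (1 - sum(s_i^2)/s_total^2)
sum(item variances) = 10.6
k/(k-1) = 6/5 = 1.2
1 - 10.6/43.4 = 1 - 0.24424 = 0.75576
alpha = 1.2 * 0.75576
= 0.9069


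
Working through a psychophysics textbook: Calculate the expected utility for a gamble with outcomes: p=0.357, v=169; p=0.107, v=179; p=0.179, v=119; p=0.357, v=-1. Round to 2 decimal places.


EU = sum(p_i * v_i)
0.357 * 169 = 60.333
0.107 * 179 = 19.153
0.179 * 119 = 21.301
0.357 * -1 = -0.357
EU = 60.333 + 19.153 + 21.301 + -0.357
= 100.43


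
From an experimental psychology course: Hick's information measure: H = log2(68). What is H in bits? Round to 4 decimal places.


H = log2(n)
H = log2(68)
= 6.0875


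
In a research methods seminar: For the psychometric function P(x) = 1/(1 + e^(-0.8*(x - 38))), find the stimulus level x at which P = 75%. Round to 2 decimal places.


At P = 0.75: 0.75 = 1/(1 + e^(-k*(x-x0)))
Solving: e^(-k*(x-x0)) = 1/3
x = x0 + ln(3)/k
ln(3) = 1.0986
x = 38 + 1.0986/0.8
= 38 + 1.3732
= 39.37


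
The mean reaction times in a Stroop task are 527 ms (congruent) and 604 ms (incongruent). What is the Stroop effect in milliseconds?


Stroop effect = RT(incongruent) - RT(congruent)
= 604 - 527
= 77 ms


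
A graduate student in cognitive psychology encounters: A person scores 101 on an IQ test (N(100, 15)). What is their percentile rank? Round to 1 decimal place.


z = (IQ - mean) / SD
z = (101 - 100) / 15 = 0.0667
Percentile = Phi(0.0667) * 100
Phi(0.0667) = 0.52659
= 52.7


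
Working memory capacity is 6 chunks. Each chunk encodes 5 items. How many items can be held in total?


Total items = chunks * items_per_chunk
= 6 * 5
= 30


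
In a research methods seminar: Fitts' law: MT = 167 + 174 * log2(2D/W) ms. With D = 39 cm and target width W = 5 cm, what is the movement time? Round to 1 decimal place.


MT = 167 + 174 * log2(2*39/5)
2D/W = 15.6
log2(15.6) = 3.9635
MT = 167 + 174 * 3.9635
= 856.6 ms


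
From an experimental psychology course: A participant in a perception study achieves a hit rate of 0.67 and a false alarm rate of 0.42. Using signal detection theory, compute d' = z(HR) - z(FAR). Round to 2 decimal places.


d' = z(HR) - z(FAR)
z(0.67) = 0.4399
z(0.42) = -0.2019
d' = 0.4399 - -0.2019
= 0.64


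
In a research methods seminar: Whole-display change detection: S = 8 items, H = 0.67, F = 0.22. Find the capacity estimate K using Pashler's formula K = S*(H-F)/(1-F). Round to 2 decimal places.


K = S * (H - F) / (1 - F)
H - F = 0.45
1 - F = 0.78
K = 8 * 0.45 / 0.78
= 4.62


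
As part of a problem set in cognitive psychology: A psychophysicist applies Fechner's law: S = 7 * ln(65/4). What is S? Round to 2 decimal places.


S = 7 * ln(65/4)
I/I0 = 16.25
ln(16.25) = 2.7881
S = 7 * 2.7881
= 19.52


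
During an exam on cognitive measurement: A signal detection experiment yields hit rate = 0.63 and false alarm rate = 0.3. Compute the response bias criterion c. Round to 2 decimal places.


c = -0.5 * (z(HR) + z(FAR))
z(0.63) = 0.3319
z(0.3) = -0.5244
c = -0.5 * (0.3319 + -0.5244)
= -0.5 * -0.1925
= 0.10


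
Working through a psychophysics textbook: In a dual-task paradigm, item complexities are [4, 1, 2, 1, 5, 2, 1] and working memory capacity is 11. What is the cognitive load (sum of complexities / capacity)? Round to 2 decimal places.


Total complexity = 4 + 1 + 2 + 1 + 5 + 2 + 1 = 16
Load = total / capacity = 16 / 11
= 1.45


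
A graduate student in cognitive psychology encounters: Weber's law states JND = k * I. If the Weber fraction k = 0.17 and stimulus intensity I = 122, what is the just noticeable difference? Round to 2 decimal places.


JND = k * I
JND = 0.17 * 122
= 20.74


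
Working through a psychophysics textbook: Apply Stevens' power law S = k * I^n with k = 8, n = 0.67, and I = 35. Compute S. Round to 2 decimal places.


S = 8 * 35^0.67
35^0.67 = 10.8274
S = 8 * 10.8274
= 86.62


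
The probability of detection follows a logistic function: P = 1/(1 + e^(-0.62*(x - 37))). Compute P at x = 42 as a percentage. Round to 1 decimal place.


P(x) = 1/(1 + e^(-0.62*(42 - 37)))
Exponent = -0.62 * 5 = -3.1
e^(-3.1) = 0.045049
P = 1/(1 + 0.045049) = 0.956893
Percentage = 95.7


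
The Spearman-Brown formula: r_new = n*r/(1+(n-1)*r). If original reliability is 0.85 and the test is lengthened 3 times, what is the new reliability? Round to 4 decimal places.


r_new = n*r / (1 + (n-1)*r)
Numerator = 3 * 0.85 = 2.55
Denominator = 1 + 2 * 0.85 = 2.7
r_new = 2.55 / 2.7
= 0.9444


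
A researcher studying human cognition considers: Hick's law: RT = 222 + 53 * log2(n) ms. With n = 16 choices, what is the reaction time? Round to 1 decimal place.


RT = 222 + 53 * log2(16)
log2(16) = 4.0
RT = 222 + 53 * 4.0
= 222 + 212.0
= 434.0 ms


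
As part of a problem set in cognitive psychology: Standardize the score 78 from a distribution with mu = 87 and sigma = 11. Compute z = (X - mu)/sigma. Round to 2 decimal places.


z = (X - mu) / sigma
= (78 - 87) / 11
= -9 / 11
= -0.82


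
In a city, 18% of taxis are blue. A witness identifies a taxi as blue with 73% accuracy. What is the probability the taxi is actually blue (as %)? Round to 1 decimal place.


P(blue | says blue) = P(says blue | blue)*P(blue) / [P(says blue | blue)*P(blue) + P(says blue | not blue)*P(not blue)]
Numerator = 0.73 * 0.18 = 0.1314
False identification = 0.27 * 0.82 = 0.2214
P = 0.1314 / (0.1314 + 0.2214)
= 0.1314 / 0.3528
As percentage = 37.2


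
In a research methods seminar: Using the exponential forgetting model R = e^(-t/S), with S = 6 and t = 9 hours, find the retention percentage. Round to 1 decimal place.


R = e^(-t/S)
-t/S = -9/6 = -1.5
R = e^(-1.5) = 0.22313
Percentage = 0.22313 * 100
= 22.3


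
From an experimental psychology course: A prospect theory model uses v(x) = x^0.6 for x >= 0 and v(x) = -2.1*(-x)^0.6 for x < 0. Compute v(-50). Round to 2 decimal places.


Since x = -50 < 0, use v(x) = -lambda*(-x)^alpha
(-x) = 50
50^0.6 = 10.4564
v(-50) = -2.1 * 10.4564
= -21.96


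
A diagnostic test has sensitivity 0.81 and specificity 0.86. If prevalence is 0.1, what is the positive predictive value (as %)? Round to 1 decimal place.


PPV = (sens * prev) / (sens * prev + (1-spec) * (1-prev))
Numerator = 0.81 * 0.1 = 0.081
P(positive and no disease) = (1 - spec) * (1 - prev) = (1 - 0.86) * (1 - 0.1) = 0.126
Denominator = 0.081 + 0.126 = 0.207
PPV = 0.081 / 0.207 = 0.391304
As percentage = 39.1


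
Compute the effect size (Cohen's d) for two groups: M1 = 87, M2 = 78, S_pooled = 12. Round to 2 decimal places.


Cohen's d = (M1 - M2) / S_pooled
= (87 - 78) / 12
= 9 / 12
= 0.75


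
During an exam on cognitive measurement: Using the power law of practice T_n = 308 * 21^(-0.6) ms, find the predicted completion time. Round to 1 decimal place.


T_n = 308 * 21^(-0.6)
21^(-0.6) = 0.160942
T_n = 308 * 0.160942
= 49.6 ms


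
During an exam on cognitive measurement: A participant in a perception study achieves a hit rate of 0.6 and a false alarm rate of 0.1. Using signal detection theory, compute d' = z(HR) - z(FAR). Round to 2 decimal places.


d' = z(HR) - z(FAR)
z(0.6) = 0.2533
z(0.1) = -1.2816
d' = 0.2533 - -1.2816
= 1.53


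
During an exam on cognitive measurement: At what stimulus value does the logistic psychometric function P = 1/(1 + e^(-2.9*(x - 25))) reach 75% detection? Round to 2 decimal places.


At P = 0.75: 0.75 = 1/(1 + e^(-k*(x-x0)))
Solving: e^(-k*(x-x0)) = 1/3
x = x0 + ln(3)/k
ln(3) = 1.0986
x = 25 + 1.0986/2.9
= 25 + 0.3788
= 25.38


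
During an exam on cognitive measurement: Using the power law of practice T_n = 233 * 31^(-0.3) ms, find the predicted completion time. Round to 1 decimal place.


T_n = 233 * 31^(-0.3)
31^(-0.3) = 0.356937
T_n = 233 * 0.356937
= 83.2 ms


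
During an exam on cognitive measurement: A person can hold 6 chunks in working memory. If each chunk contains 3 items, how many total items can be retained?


Total items = chunks * items_per_chunk
= 6 * 3
= 18


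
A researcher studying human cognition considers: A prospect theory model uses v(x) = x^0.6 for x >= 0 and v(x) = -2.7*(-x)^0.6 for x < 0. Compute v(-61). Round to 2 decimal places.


Since x = -61 < 0, use v(x) = -lambda*(-x)^alpha
(-x) = 61
61^0.6 = 11.7814
v(-61) = -2.7 * 11.7814
= -31.81


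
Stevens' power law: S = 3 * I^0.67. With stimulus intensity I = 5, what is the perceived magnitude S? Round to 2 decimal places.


S = 3 * 5^0.67
5^0.67 = 2.9397
S = 3 * 2.9397
= 8.82


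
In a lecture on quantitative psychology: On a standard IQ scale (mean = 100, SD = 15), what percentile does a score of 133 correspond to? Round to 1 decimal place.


z = (IQ - mean) / SD
z = (133 - 100) / 15 = 2.2
Percentile = Phi(2.2) * 100
Phi(2.2) = 0.986097
= 98.6


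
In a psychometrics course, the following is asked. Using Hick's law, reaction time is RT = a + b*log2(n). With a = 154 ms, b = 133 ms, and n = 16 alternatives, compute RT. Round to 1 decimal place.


RT = 154 + 133 * log2(16)
log2(16) = 4.0
RT = 154 + 133 * 4.0
= 154 + 532.0
= 686.0 ms


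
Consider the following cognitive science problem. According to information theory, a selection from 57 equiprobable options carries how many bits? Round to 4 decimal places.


H = log2(n)
H = log2(57)
= 5.8329


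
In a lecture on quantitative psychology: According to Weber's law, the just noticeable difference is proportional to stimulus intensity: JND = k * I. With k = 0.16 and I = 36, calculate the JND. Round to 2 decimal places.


JND = k * I
JND = 0.16 * 36
= 5.76


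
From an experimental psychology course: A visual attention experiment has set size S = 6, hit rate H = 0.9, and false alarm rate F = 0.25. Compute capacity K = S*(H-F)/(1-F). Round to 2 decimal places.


K = S * (H - F) / (1 - F)
H - F = 0.65
1 - F = 0.75
K = 6 * 0.65 / 0.75
= 5.20


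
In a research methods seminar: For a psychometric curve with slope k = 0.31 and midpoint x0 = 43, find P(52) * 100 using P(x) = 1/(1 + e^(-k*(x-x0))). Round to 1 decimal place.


P(x) = 1/(1 + e^(-0.31*(52 - 43)))
Exponent = -0.31 * 9 = -2.79
e^(-2.79) = 0.061421
P = 1/(1 + 0.061421) = 0.942133
Percentage = 94.2


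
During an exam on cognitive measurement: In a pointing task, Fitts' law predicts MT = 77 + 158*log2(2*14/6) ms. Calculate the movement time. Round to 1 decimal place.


MT = 77 + 158 * log2(2*14/6)
2D/W = 4.666667
log2(4.666667) = 2.2224
MT = 77 + 158 * 2.2224
= 428.1 ms


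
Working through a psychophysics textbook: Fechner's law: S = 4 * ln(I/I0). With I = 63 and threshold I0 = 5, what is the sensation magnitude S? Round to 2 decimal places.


S = 4 * ln(63/5)
I/I0 = 12.6
ln(12.6) = 2.5337
S = 4 * 2.5337
= 10.13


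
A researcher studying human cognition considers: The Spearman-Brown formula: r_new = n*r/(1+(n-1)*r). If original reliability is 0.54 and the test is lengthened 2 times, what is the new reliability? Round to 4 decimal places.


r_new = n*r / (1 + (n-1)*r)
Numerator = 2 * 0.54 = 1.08
Denominator = 1 + 1 * 0.54 = 1.54
r_new = 1.08 / 1.54
= 0.7013


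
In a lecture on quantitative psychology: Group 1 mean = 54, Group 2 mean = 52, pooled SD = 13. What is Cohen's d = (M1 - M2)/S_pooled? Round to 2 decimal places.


Cohen's d = (M1 - M2) / S_pooled
= (54 - 52) / 13
= 2 / 13
= 0.15


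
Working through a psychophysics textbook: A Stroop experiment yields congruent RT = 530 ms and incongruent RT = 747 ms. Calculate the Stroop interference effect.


Stroop effect = RT(incongruent) - RT(congruent)
= 747 - 530
= 217 ms


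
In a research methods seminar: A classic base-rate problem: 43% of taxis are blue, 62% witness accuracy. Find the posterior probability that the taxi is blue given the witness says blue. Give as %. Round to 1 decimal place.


P(blue | says blue) = P(says blue | blue)*P(blue) / [P(says blue | blue)*P(blue) + P(says blue | not blue)*P(not blue)]
Numerator = 0.62 * 0.43 = 0.2666
False identification = 0.38 * 0.57 = 0.2166
P = 0.2666 / (0.2666 + 0.2166)
= 0.2666 / 0.4832
As percentage = 55.2


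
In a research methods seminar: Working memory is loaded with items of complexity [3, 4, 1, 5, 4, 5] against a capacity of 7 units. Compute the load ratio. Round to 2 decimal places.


Total complexity = 3 + 4 + 1 + 5 + 4 + 5 = 22
Load = total / capacity = 22 / 7
= 3.14


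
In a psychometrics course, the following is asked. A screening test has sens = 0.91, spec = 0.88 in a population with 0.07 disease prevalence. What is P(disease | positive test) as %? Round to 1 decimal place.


PPV = (sens * prev) / (sens * prev + (1-spec) * (1-prev))
Numerator = 0.91 * 0.07 = 0.0637
P(positive and no disease) = (1 - spec) * (1 - prev) = (1 - 0.88) * (1 - 0.07) = 0.1116
Denominator = 0.0637 + 0.1116 = 0.1753
PPV = 0.0637 / 0.1753 = 0.363377
As percentage = 36.3


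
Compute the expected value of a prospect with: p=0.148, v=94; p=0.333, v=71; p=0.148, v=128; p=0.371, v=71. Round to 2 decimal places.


EU = sum(p_i * v_i)
0.148 * 94 = 13.912
0.333 * 71 = 23.643
0.148 * 128 = 18.944
0.371 * 71 = 26.341
EU = 13.912 + 23.643 + 18.944 + 26.341
= 82.84


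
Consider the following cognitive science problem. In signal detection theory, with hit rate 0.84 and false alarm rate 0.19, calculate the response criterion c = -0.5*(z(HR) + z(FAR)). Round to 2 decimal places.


c = -0.5 * (z(HR) + z(FAR))
z(0.84) = 0.9945
z(0.19) = -0.8779
c = -0.5 * (0.9945 + -0.8779)
= -0.5 * 0.1166
= -0.06


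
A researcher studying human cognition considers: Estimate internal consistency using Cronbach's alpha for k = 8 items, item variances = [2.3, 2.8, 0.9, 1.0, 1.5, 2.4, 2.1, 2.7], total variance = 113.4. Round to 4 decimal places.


alpha = (k/(k-1)) * (1 - sum(s_i^2)/s_total^2)
sum(item variances) = 15.7
k/(k-1) = 8/7 = 1.142857
1 - 15.7/113.4 = 1 - 0.138448 = 0.861552
alpha = 1.142857 * 0.861552
= 0.9846


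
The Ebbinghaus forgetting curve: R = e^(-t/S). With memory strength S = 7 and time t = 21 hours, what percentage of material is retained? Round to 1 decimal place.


R = e^(-t/S)
-t/S = -21/7 = -3.0
R = e^(-3.0) = 0.049787
Percentage = 0.049787 * 100
= 5.0


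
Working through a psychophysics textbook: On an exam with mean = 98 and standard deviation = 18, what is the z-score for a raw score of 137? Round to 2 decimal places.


z = (X - mu) / sigma
= (137 - 98) / 18
= 39 / 18
= 2.17


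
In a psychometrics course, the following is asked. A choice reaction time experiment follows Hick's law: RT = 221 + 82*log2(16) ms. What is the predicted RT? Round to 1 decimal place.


RT = 221 + 82 * log2(16)
log2(16) = 4.0
RT = 221 + 82 * 4.0
= 221 + 328.0
= 549.0 ms


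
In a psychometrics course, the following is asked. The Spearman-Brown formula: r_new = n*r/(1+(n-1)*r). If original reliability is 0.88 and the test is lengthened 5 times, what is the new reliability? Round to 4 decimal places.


r_new = n*r / (1 + (n-1)*r)
Numerator = 5 * 0.88 = 4.4
Denominator = 1 + 4 * 0.88 = 4.52
r_new = 4.4 / 4.52
= 0.9735


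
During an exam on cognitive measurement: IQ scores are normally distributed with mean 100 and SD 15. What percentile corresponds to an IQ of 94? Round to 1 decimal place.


z = (IQ - mean) / SD
z = (94 - 100) / 15 = -0.4
Percentile = Phi(-0.4) * 100
Phi(-0.4) = 0.344578
= 34.5


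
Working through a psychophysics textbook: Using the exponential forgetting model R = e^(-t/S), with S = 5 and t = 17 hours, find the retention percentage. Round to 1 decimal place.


R = e^(-t/S)
-t/S = -17/5 = -3.4
R = e^(-3.4) = 0.033373
Percentage = 0.033373 * 100
= 3.3


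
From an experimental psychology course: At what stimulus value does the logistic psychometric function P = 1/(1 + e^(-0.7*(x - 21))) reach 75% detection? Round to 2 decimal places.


At P = 0.75: 0.75 = 1/(1 + e^(-k*(x-x0)))
Solving: e^(-k*(x-x0)) = 1/3
x = x0 + ln(3)/k
ln(3) = 1.0986
x = 21 + 1.0986/0.7
= 21 + 1.5694
= 22.57


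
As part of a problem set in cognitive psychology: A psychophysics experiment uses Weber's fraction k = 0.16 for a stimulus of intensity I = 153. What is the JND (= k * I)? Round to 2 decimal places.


JND = k * I
JND = 0.16 * 153
= 24.48


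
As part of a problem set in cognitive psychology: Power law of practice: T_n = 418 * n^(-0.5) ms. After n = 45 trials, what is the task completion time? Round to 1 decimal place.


T_n = 418 * 45^(-0.5)
45^(-0.5) = 0.149071
T_n = 418 * 0.149071
= 62.3 ms


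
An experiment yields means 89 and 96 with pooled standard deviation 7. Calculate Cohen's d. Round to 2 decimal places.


Cohen's d = (M1 - M2) / S_pooled
= (89 - 96) / 7
= -7 / 7
= -1.00


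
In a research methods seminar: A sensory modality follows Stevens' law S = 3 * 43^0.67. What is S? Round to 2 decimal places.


S = 3 * 43^0.67
43^0.67 = 12.4286
S = 3 * 12.4286
= 37.29


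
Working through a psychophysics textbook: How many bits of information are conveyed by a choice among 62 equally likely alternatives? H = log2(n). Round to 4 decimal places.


H = log2(n)
H = log2(62)
= 5.9542


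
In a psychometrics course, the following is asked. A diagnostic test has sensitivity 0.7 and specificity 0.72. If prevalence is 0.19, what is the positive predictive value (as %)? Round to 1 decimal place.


PPV = (sens * prev) / (sens * prev + (1-spec) * (1-prev))
Numerator = 0.7 * 0.19 = 0.133
P(positive and no disease) = (1 - spec) * (1 - prev) = (1 - 0.72) * (1 - 0.19) = 0.2268
Denominator = 0.133 + 0.2268 = 0.3598
PPV = 0.133 / 0.3598 = 0.36965
As percentage = 37.0


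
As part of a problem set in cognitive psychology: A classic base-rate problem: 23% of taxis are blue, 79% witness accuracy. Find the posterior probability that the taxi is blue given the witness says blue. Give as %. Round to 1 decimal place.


P(blue | says blue) = P(says blue | blue)*P(blue) / [P(says blue | blue)*P(blue) + P(says blue | not blue)*P(not blue)]
Numerator = 0.79 * 0.23 = 0.1817
False identification = 0.21 * 0.77 = 0.1617
P = 0.1817 / (0.1817 + 0.1617)
= 0.1817 / 0.3434
As percentage = 52.9


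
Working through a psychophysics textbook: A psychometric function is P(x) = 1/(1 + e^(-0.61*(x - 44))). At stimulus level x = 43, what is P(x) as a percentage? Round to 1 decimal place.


P(x) = 1/(1 + e^(-0.61*(43 - 44)))
Exponent = -0.61 * -1 = 0.61
e^(0.61) = 1.840431
P = 1/(1 + 1.840431) = 0.352059
Percentage = 35.2


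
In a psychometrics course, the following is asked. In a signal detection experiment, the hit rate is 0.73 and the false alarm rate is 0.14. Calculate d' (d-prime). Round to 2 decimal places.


d' = z(HR) - z(FAR)
z(0.73) = 0.6128
z(0.14) = -1.0803
d' = 0.6128 - -1.0803
= 1.69


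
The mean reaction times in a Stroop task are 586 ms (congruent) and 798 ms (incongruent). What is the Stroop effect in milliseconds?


Stroop effect = RT(incongruent) - RT(congruent)
= 798 - 586
= 212 ms


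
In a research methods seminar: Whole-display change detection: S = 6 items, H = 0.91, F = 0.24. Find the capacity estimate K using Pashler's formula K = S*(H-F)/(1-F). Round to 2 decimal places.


K = S * (H - F) / (1 - F)
H - F = 0.67
1 - F = 0.76
K = 6 * 0.67 / 0.76
= 5.29


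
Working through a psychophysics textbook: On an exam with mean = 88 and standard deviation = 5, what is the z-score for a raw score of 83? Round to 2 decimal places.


z = (X - mu) / sigma
= (83 - 88) / 5
= -5 / 5
= -1.00


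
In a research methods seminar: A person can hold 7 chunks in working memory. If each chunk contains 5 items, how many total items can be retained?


Total items = chunks * items_per_chunk
= 7 * 5
= 35


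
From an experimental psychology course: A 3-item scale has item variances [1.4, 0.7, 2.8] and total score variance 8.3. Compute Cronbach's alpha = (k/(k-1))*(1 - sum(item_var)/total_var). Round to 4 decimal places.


alpha = (k/(k-1)) * (1 - sum(s_i^2)/s_total^2)
sum(item variances) = 4.9
k/(k-1) = 3/2 = 1.5
1 - 4.9/8.3 = 1 - 0.590361 = 0.409639
alpha = 1.5 * 0.409639
= 0.6145


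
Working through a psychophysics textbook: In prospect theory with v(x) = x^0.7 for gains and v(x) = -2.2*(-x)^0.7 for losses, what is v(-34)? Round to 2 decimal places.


Since x = -34 < 0, use v(x) = -lambda*(-x)^alpha
(-x) = 34
34^0.7 = 11.8042
v(-34) = -2.2 * 11.8042
= -25.97


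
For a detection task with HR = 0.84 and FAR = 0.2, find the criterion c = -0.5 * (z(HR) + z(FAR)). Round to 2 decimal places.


c = -0.5 * (z(HR) + z(FAR))
z(0.84) = 0.9945
z(0.2) = -0.8416
c = -0.5 * (0.9945 + -0.8416)
= -0.5 * 0.1529
= -0.08


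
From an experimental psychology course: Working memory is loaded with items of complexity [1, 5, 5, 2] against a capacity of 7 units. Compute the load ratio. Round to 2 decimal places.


Total complexity = 1 + 5 + 5 + 2 = 13
Load = total / capacity = 13 / 7
= 1.86


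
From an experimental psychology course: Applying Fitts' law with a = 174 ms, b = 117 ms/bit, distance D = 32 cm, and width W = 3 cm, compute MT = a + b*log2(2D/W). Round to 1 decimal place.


MT = 174 + 117 * log2(2*32/3)
2D/W = 21.333333
log2(21.333333) = 4.415
MT = 174 + 117 * 4.415
= 690.6 ms


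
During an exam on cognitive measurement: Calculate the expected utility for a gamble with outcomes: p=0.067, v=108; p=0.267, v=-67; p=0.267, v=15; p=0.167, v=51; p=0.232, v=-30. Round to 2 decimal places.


EU = sum(p_i * v_i)
0.067 * 108 = 7.236
0.267 * -67 = -17.889
0.267 * 15 = 4.005
0.167 * 51 = 8.517
0.232 * -30 = -6.96
EU = 7.236 + -17.889 + 4.005 + 8.517 + -6.96
= -5.09


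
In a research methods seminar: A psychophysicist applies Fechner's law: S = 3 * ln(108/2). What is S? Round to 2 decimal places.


S = 3 * ln(108/2)
I/I0 = 54.0
ln(54.0) = 3.989
S = 3 * 3.989
= 11.97


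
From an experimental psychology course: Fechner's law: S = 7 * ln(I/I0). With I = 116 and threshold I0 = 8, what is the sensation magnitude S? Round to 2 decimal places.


S = 7 * ln(116/8)
I/I0 = 14.5
ln(14.5) = 2.6741
S = 7 * 2.6741
= 18.72


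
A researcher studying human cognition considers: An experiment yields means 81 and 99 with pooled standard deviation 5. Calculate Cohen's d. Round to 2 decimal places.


Cohen's d = (M1 - M2) / S_pooled
= (81 - 99) / 5
= -18 / 5
= -3.60


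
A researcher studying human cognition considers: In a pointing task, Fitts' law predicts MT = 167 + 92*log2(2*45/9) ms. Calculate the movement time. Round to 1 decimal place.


MT = 167 + 92 * log2(2*45/9)
2D/W = 10.0
log2(10.0) = 3.3219
MT = 167 + 92 * 3.3219
= 472.6 ms


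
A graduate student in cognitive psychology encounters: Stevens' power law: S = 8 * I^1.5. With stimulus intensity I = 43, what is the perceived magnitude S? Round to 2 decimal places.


S = 8 * 43^1.5
43^1.5 = 281.9699
S = 8 * 281.9699
= 2255.76


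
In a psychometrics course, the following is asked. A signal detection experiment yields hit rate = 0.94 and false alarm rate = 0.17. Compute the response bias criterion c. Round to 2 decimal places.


c = -0.5 * (z(HR) + z(FAR))
z(0.94) = 1.5548
z(0.17) = -0.9542
c = -0.5 * (1.5548 + -0.9542)
= -0.5 * 0.6006
= -0.30


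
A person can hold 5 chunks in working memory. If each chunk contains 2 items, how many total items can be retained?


Total items = chunks * items_per_chunk
= 5 * 2
= 10


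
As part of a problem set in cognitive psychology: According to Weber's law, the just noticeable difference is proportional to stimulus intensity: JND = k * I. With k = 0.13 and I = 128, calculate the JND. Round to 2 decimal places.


JND = k * I
JND = 0.13 * 128
= 16.64


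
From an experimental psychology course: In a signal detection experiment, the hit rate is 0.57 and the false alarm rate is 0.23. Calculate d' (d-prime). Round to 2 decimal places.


d' = z(HR) - z(FAR)
z(0.57) = 0.1764
z(0.23) = -0.7388
d' = 0.1764 - -0.7388
= 0.92


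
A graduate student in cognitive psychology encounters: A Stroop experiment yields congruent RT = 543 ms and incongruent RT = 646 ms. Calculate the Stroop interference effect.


Stroop effect = RT(incongruent) - RT(congruent)
= 646 - 543
= 103 ms


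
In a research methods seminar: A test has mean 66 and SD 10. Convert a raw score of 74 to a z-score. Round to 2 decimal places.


z = (X - mu) / sigma
= (74 - 66) / 10
= 8 / 10
= 0.80


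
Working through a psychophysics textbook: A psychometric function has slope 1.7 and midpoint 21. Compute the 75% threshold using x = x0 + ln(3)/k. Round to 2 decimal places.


At P = 0.75: 0.75 = 1/(1 + e^(-k*(x-x0)))
Solving: e^(-k*(x-x0)) = 1/3
x = x0 + ln(3)/k
ln(3) = 1.0986
x = 21 + 1.0986/1.7
= 21 + 0.6462
= 21.65


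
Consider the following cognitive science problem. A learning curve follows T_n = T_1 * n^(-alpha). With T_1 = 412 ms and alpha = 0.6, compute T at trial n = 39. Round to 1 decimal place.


T_n = 412 * 39^(-0.6)
39^(-0.6) = 0.11101
T_n = 412 * 0.11101
= 45.7 ms


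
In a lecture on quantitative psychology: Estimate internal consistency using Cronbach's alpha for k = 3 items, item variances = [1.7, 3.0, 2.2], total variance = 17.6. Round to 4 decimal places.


alpha = (k/(k-1)) * (1 - sum(s_i^2)/s_total^2)
sum(item variances) = 6.9
k/(k-1) = 3/2 = 1.5
1 - 6.9/17.6 = 1 - 0.392045 = 0.607955
alpha = 1.5 * 0.607955
= 0.9119


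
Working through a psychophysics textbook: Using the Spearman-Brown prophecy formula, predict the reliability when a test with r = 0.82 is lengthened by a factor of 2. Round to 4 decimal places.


r_new = n*r / (1 + (n-1)*r)
Numerator = 2 * 0.82 = 1.64
Denominator = 1 + 1 * 0.82 = 1.82
r_new = 1.64 / 1.82
= 0.9011
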